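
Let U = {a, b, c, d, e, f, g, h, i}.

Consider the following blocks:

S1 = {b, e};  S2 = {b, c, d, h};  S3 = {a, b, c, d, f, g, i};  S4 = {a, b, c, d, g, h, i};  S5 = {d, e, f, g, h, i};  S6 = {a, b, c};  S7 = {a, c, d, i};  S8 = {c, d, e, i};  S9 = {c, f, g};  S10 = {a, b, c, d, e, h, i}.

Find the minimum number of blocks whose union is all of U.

2

Take {S3, S5}. Their union is {a, b, c, d, e, f, g, h, i}, which is all 9 points.
No single block has all 9 points (the largest, S3, has 7), so 2 is optimal.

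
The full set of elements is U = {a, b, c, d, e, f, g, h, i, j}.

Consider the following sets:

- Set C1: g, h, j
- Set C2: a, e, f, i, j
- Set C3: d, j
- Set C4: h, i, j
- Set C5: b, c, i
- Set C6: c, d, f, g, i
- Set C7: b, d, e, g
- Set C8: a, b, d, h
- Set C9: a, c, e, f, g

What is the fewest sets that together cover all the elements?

3

C2 and C6 and C8 together: C2 ∪ C6 ∪ C8 = {a, b, c, d, e, f, g, h, i, j} — every element is covered.
No 2 of the 9 sets cover everything (all 36 combinations miss at least one element), so 3 is optimal.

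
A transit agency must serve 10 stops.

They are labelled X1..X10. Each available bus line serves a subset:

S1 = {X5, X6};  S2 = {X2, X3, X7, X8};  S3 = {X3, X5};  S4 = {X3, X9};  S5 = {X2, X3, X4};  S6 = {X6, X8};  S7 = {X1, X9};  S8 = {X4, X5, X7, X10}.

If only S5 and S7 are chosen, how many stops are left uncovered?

5

Union of S5, S7 = {X1, X2, X3, X4, X9}.
Not covered: X5, X6, X7, X8, X10 — 5 stops.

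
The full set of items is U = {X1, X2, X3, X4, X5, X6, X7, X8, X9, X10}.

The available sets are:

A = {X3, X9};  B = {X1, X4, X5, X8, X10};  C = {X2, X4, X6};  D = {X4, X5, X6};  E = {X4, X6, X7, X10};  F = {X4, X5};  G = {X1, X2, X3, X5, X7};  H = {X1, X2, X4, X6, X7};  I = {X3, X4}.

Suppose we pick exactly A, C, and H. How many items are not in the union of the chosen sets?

Union of A, C, H = {X1, X2, X3, X4, X6, X7, X9}.
Not covered: X5, X8, X10 — 3 items.

3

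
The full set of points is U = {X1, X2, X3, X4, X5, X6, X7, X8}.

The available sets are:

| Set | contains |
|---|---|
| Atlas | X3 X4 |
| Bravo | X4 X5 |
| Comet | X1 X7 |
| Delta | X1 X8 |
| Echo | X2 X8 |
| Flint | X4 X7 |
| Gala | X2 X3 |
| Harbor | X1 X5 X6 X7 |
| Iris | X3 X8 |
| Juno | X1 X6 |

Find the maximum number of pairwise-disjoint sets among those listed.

3

Delta, Flint, Gala are pairwise disjoint (Delta={X1,X8}; Flint={X4,X7}; Gala={X2,X3}).
Every remaining set overlaps one of these, and no 4 of the listed sets are pairwise disjoint, so 3 is the maximum.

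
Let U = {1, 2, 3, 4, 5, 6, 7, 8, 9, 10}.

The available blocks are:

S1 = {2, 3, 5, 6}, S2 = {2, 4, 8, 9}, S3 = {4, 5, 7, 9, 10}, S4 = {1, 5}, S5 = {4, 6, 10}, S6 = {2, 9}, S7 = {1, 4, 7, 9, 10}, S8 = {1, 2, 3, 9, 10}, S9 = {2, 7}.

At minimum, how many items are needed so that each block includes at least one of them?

3

Take H = {2, 4, 5}. Each listed block contains at least one of these, so H is a hitting set of size 3.
The blocks S4, S5, S9 are pairwise disjoint, so any hitting set needs a separate item for each — at least 3. Hence 3 is optimal.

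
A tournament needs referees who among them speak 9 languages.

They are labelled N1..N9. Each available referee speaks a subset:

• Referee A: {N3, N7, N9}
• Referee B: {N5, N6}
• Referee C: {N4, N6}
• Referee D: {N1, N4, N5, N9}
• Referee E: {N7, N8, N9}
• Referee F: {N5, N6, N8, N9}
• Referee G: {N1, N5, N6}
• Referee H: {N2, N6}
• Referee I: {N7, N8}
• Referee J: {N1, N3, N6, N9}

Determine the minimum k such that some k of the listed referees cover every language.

4

Take {A, D, H, I}. Their union is {N1, N2, N3, N4, N5, N6, N7, N8, N9}, which is all 9 languages.
No 3 of the 10 referees cover everything (all 120 combinations miss at least one language), so 4 is optimal.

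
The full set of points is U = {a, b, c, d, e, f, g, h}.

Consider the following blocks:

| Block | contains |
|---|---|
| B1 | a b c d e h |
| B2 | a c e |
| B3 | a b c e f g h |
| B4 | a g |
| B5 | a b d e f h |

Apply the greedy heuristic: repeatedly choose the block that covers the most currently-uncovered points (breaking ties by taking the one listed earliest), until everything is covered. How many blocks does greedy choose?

Greedy: pick B3 (covers 7 new) → pick B1 (covers 1 new). Total picks: 2.

2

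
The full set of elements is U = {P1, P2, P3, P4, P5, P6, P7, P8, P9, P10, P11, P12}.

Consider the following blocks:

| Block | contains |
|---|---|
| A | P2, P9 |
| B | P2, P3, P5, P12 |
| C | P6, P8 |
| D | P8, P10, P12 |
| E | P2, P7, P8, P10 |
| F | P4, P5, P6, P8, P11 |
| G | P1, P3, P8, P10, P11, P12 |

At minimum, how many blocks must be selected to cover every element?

4

A and E and F and G together: A ∪ E ∪ F ∪ G = {P1, P2, P3, P4, P5, P6, P7, P8, P9, P10, P11, P12} — every element is covered.
No 3 of the 7 blocks cover everything (all 35 combinations miss at least one element), so 4 is optimal.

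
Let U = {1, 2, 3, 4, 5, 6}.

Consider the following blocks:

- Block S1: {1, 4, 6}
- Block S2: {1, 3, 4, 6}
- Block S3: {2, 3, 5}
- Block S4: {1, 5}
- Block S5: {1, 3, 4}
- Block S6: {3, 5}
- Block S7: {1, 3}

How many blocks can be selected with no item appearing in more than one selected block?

S1, S6 are pairwise disjoint (S1={1,4,6}; S6={3,5}).
Every remaining block overlaps one of these, and no 3 of the listed blocks are pairwise disjoint, so 2 is the maximum.

2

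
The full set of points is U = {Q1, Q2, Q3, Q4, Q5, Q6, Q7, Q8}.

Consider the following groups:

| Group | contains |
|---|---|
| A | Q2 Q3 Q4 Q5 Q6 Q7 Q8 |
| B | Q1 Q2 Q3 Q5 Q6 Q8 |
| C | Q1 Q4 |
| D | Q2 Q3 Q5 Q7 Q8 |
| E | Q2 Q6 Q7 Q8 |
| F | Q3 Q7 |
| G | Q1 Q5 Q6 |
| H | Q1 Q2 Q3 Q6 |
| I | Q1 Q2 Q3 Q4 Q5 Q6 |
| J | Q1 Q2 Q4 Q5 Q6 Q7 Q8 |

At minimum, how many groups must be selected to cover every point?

Take {F, J}. Their union is {Q1, Q2, Q3, Q4, Q5, Q6, Q7, Q8}, which is all 8 points.
No single group has all 8 points (the largest, A, has 7), so 2 is optimal.

2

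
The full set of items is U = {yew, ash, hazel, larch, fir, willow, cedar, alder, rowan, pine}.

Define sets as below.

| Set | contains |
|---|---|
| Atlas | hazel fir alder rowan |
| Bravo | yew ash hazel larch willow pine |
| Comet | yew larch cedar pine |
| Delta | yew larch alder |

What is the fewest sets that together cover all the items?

3

Atlas, Bravo, and Comet cover everything between them: the union {yew, ash, hazel, larch, fir, willow, cedar, alder, rowan, pine} is all of U.
Only Bravo contains ash, so Bravo is forced; the remaining 4 items need at least 2 more sets (each remaining set adds at most 3) — so at least 3 sets are needed, and 3 is optimal.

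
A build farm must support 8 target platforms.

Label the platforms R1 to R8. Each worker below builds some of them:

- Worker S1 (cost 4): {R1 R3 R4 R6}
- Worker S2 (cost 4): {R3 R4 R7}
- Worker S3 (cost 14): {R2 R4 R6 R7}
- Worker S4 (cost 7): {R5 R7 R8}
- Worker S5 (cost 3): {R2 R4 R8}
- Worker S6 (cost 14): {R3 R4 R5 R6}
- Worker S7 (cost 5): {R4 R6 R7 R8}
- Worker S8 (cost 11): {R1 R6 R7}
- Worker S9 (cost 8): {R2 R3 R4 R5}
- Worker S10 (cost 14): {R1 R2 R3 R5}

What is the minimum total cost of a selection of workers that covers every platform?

S1, S4, S5 together cover every platform (S1 ∪ S4 ∪ S5 = {R1, R2, R3, R4, R5, R6, R7, R8}); total cost 4 + 7 + 3 = 14.
No covering selection has total cost below 14.

14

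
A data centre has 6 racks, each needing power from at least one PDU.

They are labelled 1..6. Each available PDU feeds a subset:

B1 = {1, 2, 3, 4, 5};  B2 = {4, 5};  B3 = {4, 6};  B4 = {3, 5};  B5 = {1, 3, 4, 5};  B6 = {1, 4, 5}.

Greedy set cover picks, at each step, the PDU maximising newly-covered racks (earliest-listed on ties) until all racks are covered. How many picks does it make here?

2

Greedy: pick B1 (covers 5 new) → pick B3 (covers 1 new). Total picks: 2.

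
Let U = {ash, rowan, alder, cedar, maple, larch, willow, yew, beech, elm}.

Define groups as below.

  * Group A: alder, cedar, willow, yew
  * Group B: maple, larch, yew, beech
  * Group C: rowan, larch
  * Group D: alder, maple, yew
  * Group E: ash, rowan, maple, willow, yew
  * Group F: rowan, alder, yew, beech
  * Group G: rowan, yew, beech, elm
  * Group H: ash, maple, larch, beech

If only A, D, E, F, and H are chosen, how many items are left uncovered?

Union of A, D, E, F, H = {ash, rowan, alder, cedar, maple, larch, willow, yew, beech}.
Not covered: elm — 1 item.

1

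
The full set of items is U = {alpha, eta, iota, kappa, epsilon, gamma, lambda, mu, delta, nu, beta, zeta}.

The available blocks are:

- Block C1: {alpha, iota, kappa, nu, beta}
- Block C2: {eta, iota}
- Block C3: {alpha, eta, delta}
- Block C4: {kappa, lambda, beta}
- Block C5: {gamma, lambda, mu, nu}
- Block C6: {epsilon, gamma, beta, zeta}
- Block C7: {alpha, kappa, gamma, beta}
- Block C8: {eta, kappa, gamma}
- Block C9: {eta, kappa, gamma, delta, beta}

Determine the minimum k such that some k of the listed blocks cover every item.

4

C1, C5, C6, and C9 cover everything between them: the union {alpha, eta, iota, kappa, epsilon, gamma, lambda, mu, delta, nu, beta, zeta} is all of U.
No 3 of the 9 blocks cover everything (all 84 combinations miss at least one item), so 4 is optimal.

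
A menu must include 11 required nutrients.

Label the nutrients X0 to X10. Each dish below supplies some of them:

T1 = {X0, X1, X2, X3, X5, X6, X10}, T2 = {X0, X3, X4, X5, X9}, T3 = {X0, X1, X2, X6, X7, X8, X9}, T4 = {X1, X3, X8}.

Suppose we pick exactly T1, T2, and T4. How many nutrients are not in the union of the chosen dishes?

1

Union of T1, T2, T4 = {X0, X1, X2, X3, X4, X5, X6, X8, X9, X10}.
Not covered: X7 — 1 nutrient.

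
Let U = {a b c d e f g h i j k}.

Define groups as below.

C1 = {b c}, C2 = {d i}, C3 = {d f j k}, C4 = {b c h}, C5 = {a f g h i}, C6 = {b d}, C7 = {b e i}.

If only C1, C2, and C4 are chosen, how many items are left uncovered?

6

Union of C1, C2, C4 = {b, c, d, h, i}.
Not covered: a, e, f, g, j, k — 6 items.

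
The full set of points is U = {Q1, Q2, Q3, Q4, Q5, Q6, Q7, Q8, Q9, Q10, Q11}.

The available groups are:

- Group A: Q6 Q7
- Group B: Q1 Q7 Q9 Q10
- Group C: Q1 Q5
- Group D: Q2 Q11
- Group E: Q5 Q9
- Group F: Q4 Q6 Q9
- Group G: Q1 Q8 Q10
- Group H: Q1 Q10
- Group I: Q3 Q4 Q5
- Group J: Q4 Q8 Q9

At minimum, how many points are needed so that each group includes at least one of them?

Take T = {Q1, Q5, Q6, Q9, Q11}. Each listed group contains at least one of these, so T is a hitting set of size 5.
No choice of 4 points meets every group, so 5 is the minimum.

5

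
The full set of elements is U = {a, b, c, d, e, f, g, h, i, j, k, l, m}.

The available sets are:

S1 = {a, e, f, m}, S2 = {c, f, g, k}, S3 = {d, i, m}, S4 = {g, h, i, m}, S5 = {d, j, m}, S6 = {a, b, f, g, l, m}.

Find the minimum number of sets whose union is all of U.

Take {S1, S2, S4, S5, S6}. Their union is {a, b, c, d, e, f, g, h, i, j, k, l, m}, which is all 13 elements.
Only S6 contains b, so S6 is forced; the remaining 7 elements need at least 4 more sets (each remaining set adds at most 2) — so at least 5 sets are needed, and 5 is optimal.

5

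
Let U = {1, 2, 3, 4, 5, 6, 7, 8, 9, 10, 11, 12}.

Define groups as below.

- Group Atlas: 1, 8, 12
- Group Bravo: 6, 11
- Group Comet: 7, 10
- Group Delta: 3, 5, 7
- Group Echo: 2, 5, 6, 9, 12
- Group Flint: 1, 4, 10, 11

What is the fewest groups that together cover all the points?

Atlas and Delta and Echo and Flint together: Atlas ∪ Delta ∪ Echo ∪ Flint = {1, 2, 3, 4, 5, 6, 7, 8, 9, 10, 11, 12} — every point is covered.
Only Delta contains 3, so Delta is forced; the remaining 9 points need at least 3 more groups (each remaining group adds at most 4) — so at least 4 groups are needed, and 4 is optimal.

4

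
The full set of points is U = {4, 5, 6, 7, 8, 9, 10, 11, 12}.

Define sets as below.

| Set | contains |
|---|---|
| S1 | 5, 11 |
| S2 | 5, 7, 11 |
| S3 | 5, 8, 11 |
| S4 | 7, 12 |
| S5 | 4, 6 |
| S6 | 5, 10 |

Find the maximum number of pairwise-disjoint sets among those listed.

S4, S5, S6 are pairwise disjoint (S4={7,12}; S5={4,6}; S6={5,10}).
Every remaining set overlaps one of these, and no 4 of the listed sets are pairwise disjoint, so 3 is the maximum.

3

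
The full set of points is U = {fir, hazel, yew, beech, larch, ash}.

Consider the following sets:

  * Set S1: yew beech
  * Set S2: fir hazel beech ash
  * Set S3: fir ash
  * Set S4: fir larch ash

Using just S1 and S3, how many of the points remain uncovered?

Union of S1, S3 = {fir, yew, beech, ash}.
Not covered: hazel, larch — 2 points.

2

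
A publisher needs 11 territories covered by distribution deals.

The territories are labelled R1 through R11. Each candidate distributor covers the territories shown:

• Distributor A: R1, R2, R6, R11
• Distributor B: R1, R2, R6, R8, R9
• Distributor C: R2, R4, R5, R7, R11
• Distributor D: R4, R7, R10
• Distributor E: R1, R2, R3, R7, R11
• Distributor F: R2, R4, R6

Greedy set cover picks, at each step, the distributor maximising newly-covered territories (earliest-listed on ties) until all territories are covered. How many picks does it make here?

4

Greedy: pick B (covers 5 new) → pick C (covers 4 new) → pick D (covers 1 new) → pick E (covers 1 new). Total picks: 4.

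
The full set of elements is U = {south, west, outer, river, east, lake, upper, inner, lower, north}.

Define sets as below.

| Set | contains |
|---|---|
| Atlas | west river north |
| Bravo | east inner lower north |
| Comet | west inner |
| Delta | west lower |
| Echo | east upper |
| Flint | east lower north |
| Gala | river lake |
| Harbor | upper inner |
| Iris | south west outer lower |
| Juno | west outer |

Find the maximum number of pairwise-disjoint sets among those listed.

4

Flint, Gala, Harbor, Juno are pairwise disjoint (Flint={east,lower,north}; Gala={river,lake}; Harbor={upper,inner}; Juno={west,outer}).
Every remaining set overlaps one of these, and no 5 of the listed sets are pairwise disjoint, so 4 is the maximum.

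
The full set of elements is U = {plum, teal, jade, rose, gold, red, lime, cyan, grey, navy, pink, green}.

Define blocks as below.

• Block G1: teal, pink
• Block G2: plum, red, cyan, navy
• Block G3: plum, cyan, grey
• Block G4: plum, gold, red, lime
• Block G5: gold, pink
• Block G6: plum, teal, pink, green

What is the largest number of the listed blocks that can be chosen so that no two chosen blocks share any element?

G3, G5 are pairwise disjoint (G3={plum,cyan,grey}; G5={gold,pink}).
Every remaining block overlaps one of these, and no 3 of the listed blocks are pairwise disjoint, so 2 is the maximum.

2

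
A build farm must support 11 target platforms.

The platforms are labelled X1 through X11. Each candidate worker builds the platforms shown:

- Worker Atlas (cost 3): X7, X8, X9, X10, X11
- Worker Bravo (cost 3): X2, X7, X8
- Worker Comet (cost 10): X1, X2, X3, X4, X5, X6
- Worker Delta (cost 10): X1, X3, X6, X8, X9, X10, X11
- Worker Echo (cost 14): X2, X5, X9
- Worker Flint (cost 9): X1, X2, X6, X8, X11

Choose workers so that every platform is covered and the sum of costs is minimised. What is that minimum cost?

Atlas, Comet together cover every platform (Atlas ∪ Comet = {X1, X2, X3, X4, X5, X6, X7, X8, X9, X10, X11}); total cost 3 + 10 = 13.
No covering selection has total cost below 13.

13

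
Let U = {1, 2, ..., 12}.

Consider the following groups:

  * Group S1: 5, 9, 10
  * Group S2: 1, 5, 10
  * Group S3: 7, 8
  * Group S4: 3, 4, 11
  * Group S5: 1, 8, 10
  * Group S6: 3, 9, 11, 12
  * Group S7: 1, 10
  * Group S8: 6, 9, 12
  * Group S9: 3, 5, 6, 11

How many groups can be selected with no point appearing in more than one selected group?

4

S2, S3, S4, S8 are pairwise disjoint (S2={1,5,10}; S3={7,8}; S4={3,4,11}; S8={6,9,12}).
Every remaining group overlaps one of these, and no 5 of the listed groups are pairwise disjoint, so 4 is the maximum.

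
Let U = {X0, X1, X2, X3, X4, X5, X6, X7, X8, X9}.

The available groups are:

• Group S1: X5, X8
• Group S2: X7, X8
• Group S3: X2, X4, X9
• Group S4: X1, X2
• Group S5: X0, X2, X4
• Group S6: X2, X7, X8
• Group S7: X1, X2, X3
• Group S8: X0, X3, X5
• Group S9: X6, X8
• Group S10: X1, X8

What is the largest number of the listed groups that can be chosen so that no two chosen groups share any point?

3

S4, S8, S9 are pairwise disjoint (S4={X1,X2}; S8={X0,X3,X5}; S9={X6,X8}).
Every remaining group overlaps one of these, and no 4 of the listed groups are pairwise disjoint, so 3 is the maximum.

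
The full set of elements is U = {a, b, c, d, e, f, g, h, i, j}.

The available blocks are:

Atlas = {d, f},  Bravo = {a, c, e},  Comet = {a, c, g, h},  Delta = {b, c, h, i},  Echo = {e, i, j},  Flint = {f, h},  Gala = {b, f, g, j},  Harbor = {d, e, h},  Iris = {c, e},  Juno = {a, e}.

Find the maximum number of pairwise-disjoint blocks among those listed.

Atlas, Delta, Juno are pairwise disjoint (Atlas={d,f}; Delta={b,c,h,i}; Juno={a,e}).
Every remaining block overlaps one of these, and no 4 of the listed blocks are pairwise disjoint, so 3 is the maximum.

3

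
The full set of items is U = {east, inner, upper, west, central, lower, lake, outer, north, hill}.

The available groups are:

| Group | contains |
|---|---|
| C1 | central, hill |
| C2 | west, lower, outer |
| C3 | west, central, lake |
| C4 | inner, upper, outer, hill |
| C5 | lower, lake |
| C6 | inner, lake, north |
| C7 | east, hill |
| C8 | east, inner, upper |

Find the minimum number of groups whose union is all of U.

4

C1 and C2 and C6 and C8 together: C1 ∪ C2 ∪ C6 ∪ C8 = {east, inner, upper, west, central, lower, lake, outer, north, hill} — every item is covered.
Only C6 contains north, so C6 is forced; the remaining 7 items need at least 3 more groups (each remaining group adds at most 3) — so at least 4 groups are needed, and 4 is optimal.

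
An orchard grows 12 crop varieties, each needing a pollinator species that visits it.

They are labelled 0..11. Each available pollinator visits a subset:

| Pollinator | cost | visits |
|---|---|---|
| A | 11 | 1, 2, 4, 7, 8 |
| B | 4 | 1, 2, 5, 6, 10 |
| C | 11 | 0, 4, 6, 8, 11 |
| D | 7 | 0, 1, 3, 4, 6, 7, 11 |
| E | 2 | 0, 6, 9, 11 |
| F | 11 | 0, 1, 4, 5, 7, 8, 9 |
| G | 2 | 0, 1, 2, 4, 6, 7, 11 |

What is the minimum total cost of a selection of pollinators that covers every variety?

B, D, F together cover every variety (B ∪ D ∪ F = {0, 1, 2, 3, 4, 5, 6, 7, 8, 9, 10, 11}); total cost 4 + 7 + 11 = 22.
The greedy pick G, B, E, D, A costs 26; no covering selection beats 22.

22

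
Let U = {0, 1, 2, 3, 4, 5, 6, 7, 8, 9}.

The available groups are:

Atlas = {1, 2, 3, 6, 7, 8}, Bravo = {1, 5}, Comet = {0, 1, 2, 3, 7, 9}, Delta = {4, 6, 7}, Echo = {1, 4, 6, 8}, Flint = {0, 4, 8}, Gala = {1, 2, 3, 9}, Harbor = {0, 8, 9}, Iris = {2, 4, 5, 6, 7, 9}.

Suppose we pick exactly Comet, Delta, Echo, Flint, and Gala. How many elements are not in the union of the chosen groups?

1

Union of Comet, Delta, Echo, Flint, Gala = {0, 1, 2, 3, 4, 6, 7, 8, 9}.
Not covered: 5 — 1 element.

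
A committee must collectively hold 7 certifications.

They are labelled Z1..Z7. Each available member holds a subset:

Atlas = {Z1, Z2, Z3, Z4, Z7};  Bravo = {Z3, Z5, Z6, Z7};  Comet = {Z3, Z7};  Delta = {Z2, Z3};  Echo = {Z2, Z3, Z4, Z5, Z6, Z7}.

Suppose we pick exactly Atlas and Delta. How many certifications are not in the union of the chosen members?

2

Union of Atlas, Delta = {Z1, Z2, Z3, Z4, Z7}.
Not covered: Z5, Z6 — 2 certifications.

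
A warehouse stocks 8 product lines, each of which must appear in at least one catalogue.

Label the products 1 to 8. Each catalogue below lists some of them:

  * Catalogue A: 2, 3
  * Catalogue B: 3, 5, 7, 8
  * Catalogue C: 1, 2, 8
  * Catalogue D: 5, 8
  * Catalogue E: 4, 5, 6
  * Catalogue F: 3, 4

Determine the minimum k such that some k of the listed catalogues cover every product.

Take {B, C, E}. Their union is {1, 2, 3, 4, 5, 6, 7, 8}, which is all 8 products.
Only C contains 1, so C is forced; the remaining 5 products need at least 2 more catalogues (each remaining catalogue adds at most 3) — so at least 3 catalogues are needed, and 3 is optimal.

3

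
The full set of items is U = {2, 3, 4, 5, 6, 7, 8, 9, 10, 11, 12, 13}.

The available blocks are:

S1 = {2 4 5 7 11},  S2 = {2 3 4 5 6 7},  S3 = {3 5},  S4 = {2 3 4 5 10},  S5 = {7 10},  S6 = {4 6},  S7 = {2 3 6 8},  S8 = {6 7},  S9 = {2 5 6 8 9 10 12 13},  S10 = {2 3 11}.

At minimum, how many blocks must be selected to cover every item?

3

S1, S2, and S9 cover everything between them: the union {2, 3, 4, 5, 6, 7, 8, 9, 10, 11, 12, 13} is all of U.
Only S9 contains 9, so S9 is forced; the remaining 4 items need at least 2 more blocks (each remaining block adds at most 3) — so at least 3 blocks are needed, and 3 is optimal.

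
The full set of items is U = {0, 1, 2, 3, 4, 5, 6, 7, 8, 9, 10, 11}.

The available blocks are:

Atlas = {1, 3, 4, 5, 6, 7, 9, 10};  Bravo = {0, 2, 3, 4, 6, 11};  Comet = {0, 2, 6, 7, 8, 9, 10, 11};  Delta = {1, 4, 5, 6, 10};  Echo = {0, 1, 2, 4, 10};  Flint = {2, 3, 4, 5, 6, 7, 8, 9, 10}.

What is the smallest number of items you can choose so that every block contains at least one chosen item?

The 2 items {2, 5} hit every block.
No single item lies in every block, so at least 2 are needed and 2 is optimal.

2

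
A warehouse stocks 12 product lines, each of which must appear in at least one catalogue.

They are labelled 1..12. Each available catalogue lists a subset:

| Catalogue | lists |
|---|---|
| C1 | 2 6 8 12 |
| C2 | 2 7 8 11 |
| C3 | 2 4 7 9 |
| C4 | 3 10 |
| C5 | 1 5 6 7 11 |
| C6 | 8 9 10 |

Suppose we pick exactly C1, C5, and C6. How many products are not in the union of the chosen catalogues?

2

Union of C1, C5, C6 = {1, 2, 5, 6, 7, 8, 9, 10, 11, 12}.
Not covered: 3, 4 — 2 products.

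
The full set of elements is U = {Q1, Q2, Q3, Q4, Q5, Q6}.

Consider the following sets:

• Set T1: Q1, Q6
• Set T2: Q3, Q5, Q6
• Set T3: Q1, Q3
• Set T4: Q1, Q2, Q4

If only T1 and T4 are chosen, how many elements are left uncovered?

Union of T1, T4 = {Q1, Q2, Q4, Q6}.
Not covered: Q3, Q5 — 2 elements.

2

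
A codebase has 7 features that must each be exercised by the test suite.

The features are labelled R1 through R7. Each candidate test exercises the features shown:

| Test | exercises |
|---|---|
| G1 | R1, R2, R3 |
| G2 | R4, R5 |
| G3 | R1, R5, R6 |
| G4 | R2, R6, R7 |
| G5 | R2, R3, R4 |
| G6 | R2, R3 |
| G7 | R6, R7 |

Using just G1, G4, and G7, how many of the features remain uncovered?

2

Union of G1, G4, G7 = {R1, R2, R3, R6, R7}.
Not covered: R4, R5 — 2 features.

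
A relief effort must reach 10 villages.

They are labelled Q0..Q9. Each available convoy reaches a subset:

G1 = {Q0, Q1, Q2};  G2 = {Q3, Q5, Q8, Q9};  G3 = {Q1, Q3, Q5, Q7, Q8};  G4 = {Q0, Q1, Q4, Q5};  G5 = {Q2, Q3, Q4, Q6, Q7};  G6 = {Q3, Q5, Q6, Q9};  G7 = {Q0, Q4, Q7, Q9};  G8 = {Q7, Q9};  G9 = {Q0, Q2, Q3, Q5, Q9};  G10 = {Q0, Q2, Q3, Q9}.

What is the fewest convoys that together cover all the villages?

Take {G3, G5, G10}. Their union is {Q0, Q1, Q2, Q3, Q4, Q5, Q6, Q7, Q8, Q9}, which is all 10 villages.
No 2 of the 10 convoys cover everything (all 45 combinations miss at least one village), so 3 is optimal.

3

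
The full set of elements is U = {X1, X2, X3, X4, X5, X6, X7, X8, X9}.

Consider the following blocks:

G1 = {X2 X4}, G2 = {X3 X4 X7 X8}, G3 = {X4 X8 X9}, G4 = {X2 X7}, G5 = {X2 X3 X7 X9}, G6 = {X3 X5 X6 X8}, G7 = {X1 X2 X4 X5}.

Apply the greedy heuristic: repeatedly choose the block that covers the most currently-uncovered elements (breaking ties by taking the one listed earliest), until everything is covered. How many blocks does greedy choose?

4

Greedy: pick G2 (covers 4 new) → pick G7 (covers 3 new) → pick G3 (covers 1 new) → pick G6 (covers 1 new). Total picks: 4.
(The true minimum cover uses only 3 blocks, so greedy is not optimal here.)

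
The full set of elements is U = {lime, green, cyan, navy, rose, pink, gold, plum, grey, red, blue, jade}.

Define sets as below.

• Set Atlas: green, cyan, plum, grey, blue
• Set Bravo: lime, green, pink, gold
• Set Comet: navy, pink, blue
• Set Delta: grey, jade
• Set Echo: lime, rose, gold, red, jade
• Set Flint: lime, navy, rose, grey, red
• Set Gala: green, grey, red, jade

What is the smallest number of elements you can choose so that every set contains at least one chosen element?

The 3 elements {lime, pink, grey} hit every set.
No choice of 2 elements meets every set, so 3 is the minimum.

3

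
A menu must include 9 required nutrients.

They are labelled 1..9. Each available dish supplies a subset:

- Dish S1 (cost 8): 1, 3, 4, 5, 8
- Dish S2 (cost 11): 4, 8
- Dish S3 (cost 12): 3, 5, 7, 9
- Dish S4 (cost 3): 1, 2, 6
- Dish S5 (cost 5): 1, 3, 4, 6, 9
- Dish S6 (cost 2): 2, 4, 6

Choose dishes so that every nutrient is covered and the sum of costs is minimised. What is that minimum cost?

S1, S3, S6 together cover every nutrient (S1 ∪ S3 ∪ S6 = {1, 2, 3, 4, 5, 6, 7, 8, 9}); total cost 8 + 12 + 2 = 22.
The greedy pick S6, S5, S1, S3 costs 27; no covering selection beats 22.

22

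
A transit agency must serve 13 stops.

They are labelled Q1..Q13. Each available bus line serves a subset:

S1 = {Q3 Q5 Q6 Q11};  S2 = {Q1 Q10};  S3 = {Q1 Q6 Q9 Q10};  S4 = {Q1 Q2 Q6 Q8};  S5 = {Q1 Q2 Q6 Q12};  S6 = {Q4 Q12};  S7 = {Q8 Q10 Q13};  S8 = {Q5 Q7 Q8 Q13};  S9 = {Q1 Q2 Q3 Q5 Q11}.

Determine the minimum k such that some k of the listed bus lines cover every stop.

4

Take {S3, S6, S8, S9}. Their union is {Q1, Q2, Q3, Q4, Q5, Q6, Q7, Q8, Q9, Q10, Q11, Q12, Q13}, which is all 13 stops.
Only S6 contains Q4, so S6 is forced; the remaining 11 stops need at least 3 more bus lines (each remaining bus line adds at most 5) — so at least 4 bus lines are needed, and 4 is optimal.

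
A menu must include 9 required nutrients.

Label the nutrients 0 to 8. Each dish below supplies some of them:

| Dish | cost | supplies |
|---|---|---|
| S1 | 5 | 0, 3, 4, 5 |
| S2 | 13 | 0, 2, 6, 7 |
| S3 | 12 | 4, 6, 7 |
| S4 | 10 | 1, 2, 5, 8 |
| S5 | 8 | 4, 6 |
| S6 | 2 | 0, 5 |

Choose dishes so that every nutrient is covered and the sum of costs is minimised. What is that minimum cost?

S1, S3, S4 together cover every nutrient (S1 ∪ S3 ∪ S4 = {0, 1, 2, 3, 4, 5, 6, 7, 8}); total cost 5 + 12 + 10 = 27.
The greedy pick S6, S1, S4, S3 costs 29; no covering selection beats 27.

27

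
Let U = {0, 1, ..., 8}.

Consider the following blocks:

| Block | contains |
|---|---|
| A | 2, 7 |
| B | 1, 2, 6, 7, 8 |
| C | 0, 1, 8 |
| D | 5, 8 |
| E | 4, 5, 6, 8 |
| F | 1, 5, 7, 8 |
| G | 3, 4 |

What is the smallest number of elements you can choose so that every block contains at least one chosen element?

3

Take H = {3, 7, 8}. Each listed block contains at least one of these, so H is a hitting set of size 3.
The blocks A, C, G are pairwise disjoint, so any hitting set needs a separate element for each — at least 3. Hence 3 is optimal.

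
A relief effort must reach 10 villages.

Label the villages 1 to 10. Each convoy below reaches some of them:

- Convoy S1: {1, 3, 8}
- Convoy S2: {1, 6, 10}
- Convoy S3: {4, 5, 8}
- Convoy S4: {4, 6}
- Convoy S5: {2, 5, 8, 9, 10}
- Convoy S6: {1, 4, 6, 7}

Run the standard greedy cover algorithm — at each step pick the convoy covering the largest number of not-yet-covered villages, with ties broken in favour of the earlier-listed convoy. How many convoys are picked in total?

Greedy: pick S5 (covers 5 new) → pick S6 (covers 4 new) → pick S1 (covers 1 new). Total picks: 3.

3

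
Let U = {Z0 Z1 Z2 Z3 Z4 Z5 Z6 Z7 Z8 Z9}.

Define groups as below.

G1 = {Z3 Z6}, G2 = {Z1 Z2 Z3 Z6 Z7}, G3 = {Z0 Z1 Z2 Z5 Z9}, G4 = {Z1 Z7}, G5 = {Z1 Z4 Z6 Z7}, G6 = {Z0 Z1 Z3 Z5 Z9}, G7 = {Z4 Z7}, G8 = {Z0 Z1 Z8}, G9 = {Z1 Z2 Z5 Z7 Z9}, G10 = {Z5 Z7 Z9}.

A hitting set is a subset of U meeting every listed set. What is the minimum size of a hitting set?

3

H = {Z0, Z6, Z7} meets every group (each contains at least one member of H), and |H| = 3.
The groups G1, G7, G8 are pairwise disjoint, so any hitting set needs a separate point for each — at least 3. Hence 3 is optimal.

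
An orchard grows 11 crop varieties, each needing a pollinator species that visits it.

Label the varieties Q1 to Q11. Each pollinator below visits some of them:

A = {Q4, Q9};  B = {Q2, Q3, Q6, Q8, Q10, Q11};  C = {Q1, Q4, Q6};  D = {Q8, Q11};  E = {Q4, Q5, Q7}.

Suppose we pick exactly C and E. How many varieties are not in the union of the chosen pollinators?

Union of C, E = {Q1, Q4, Q5, Q6, Q7}.
Not covered: Q2, Q3, Q8, Q9, Q10, Q11 — 6 varieties.

6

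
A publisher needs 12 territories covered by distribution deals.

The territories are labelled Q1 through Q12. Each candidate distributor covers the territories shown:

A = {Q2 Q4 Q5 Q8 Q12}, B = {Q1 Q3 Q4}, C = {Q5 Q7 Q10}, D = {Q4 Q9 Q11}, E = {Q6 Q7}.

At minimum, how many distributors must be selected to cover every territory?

A and B and C and D and E together: A ∪ B ∪ C ∪ D ∪ E = {Q1, Q2, Q3, Q4, Q5, Q6, Q7, Q8, Q9, Q10, Q11, Q12} — every territory is covered.
Only A contains Q2, so A is forced; the remaining 7 territories need at least 4 more distributors (each remaining distributor adds at most 2) — so at least 5 distributors are needed, and 5 is optimal.

5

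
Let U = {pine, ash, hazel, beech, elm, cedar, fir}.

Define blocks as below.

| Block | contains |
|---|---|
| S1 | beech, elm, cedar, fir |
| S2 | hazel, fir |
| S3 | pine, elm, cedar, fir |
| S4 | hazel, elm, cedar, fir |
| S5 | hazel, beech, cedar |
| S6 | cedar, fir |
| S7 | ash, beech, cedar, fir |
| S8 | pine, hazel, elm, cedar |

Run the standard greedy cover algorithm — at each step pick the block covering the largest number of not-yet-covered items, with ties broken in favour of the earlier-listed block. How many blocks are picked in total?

Greedy: pick S1 (covers 4 new) → pick S8 (covers 2 new) → pick S7 (covers 1 new). Total picks: 3.
(The true minimum cover uses only 2 blocks, so greedy is not optimal here.)

3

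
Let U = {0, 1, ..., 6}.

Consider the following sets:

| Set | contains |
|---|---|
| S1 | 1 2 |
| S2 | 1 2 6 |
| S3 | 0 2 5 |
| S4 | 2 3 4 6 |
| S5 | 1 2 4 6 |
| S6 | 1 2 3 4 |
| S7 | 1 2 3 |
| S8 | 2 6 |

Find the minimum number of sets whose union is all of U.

3

S2 and S3 and S6 together: S2 ∪ S3 ∪ S6 = {0, 1, 2, 3, 4, 5, 6} — every point is covered.
Only S3 contains 0, so S3 is forced; the remaining 4 points need at least 2 more sets (each remaining set adds at most 3) — so at least 3 sets are needed, and 3 is optimal.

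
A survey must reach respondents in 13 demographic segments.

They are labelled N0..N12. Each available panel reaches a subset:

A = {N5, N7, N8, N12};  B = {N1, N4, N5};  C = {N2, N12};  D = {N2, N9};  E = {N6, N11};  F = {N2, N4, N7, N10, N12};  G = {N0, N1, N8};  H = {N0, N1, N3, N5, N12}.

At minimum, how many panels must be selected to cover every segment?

Take {A, D, E, F, H}. Their union is {N0, N1, N2, N3, N4, N5, N6, N7, N8, N9, N10, N11, N12}, which is all 13 segments.
No 4 of the 8 panels cover everything (all 70 combinations miss at least one segment), so 5 is optimal.

5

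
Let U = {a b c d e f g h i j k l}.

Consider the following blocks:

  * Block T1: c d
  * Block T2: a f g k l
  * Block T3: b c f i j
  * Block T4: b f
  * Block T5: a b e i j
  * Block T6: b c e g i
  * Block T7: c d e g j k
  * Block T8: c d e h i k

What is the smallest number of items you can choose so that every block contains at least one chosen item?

3

The 3 items {c, f, j} hit every block.
No choice of 2 items meets every block, so 3 is the minimum.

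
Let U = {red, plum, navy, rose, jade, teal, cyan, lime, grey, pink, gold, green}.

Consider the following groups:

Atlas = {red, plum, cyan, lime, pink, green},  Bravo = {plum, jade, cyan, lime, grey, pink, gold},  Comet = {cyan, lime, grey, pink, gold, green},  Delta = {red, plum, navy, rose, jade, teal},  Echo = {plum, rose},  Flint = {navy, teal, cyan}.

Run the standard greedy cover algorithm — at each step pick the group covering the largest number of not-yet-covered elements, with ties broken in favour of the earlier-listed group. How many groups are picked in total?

Greedy: pick Bravo (covers 7 new) → pick Delta (covers 4 new) → pick Atlas (covers 1 new). Total picks: 3.
(The true minimum cover uses only 2 groups, so greedy is not optimal here.)

3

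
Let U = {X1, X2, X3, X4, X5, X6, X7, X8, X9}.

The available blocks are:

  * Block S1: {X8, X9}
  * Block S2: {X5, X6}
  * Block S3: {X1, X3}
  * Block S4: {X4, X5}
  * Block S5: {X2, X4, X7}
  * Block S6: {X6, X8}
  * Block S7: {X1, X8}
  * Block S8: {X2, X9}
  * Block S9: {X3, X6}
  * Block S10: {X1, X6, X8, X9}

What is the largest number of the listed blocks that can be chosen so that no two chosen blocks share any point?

S3, S4, S6, S8 are pairwise disjoint (S3={X1,X3}; S4={X4,X5}; S6={X6,X8}; S8={X2,X9}).
Every remaining block overlaps one of these, and no 5 of the listed blocks are pairwise disjoint, so 4 is the maximum.

4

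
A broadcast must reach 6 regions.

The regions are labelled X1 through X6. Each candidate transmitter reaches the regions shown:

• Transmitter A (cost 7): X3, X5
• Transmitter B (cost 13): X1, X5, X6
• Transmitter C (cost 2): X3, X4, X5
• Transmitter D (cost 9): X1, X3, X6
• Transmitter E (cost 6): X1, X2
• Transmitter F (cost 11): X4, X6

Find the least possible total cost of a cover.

C, D, E together cover every region (C ∪ D ∪ E = {X1, X2, X3, X4, X5, X6}); total cost 2 + 9 + 6 = 17.
No covering selection has total cost below 17.

17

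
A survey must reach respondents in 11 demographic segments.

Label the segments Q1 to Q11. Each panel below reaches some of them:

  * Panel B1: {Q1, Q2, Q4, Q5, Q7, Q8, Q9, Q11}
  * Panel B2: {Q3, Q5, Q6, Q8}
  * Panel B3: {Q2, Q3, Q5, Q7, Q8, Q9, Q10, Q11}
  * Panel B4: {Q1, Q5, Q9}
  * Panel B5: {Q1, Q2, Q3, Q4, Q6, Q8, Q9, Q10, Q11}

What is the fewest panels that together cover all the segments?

B1 and B5 together: B1 ∪ B5 = {Q1, Q2, Q3, Q4, Q5, Q6, Q7, Q8, Q9, Q10, Q11} — every segment is covered.
No single panel has all 11 segments (the largest, B5, has 9), so 2 is optimal.

2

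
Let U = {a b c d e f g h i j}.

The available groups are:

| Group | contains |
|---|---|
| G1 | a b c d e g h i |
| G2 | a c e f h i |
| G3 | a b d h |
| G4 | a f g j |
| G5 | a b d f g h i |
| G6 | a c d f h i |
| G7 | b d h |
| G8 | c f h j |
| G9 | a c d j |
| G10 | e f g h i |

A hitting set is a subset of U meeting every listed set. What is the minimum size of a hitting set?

T = {a, h} meets every group (each contains at least one member of T), and |T| = 2.
The groups G4, G7 are pairwise disjoint, so any hitting set needs a separate point for each — at least 2. Hence 2 is optimal.

2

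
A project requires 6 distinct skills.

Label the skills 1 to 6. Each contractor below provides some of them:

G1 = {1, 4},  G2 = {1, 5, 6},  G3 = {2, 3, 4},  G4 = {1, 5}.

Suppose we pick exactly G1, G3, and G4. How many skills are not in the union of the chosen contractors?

Union of G1, G3, G4 = {1, 2, 3, 4, 5}.
Not covered: 6 — 1 skill.

1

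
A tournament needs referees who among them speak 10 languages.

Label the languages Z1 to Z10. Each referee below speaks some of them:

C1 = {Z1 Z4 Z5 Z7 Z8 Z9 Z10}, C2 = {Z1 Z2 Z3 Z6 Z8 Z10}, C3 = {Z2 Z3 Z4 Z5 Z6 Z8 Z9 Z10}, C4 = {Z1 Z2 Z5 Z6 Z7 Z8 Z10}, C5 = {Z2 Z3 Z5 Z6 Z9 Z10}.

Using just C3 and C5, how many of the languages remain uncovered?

2

Union of C3, C5 = {Z2, Z3, Z4, Z5, Z6, Z8, Z9, Z10}.
Not covered: Z1, Z7 — 2 languages.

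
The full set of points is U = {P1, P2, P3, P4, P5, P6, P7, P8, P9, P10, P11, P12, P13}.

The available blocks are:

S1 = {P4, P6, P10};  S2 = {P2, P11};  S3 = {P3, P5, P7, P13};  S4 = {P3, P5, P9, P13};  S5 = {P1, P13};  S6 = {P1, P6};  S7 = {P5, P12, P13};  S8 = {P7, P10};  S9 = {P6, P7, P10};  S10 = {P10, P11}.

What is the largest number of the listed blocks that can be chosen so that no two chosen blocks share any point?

S2, S6, S7, S8 are pairwise disjoint (S2={P2,P11}; S6={P1,P6}; S7={P5,P12,P13}; S8={P7,P10}).
Every remaining block overlaps one of these, and no 5 of the listed blocks are pairwise disjoint, so 4 is the maximum.

4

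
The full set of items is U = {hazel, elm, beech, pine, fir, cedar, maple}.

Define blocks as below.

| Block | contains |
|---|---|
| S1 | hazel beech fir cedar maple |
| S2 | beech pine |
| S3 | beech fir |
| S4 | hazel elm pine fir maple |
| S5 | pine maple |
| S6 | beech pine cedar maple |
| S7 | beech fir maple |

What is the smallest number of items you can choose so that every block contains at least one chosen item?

2

H = {pine, fir} meets every block (each contains at least one member of H), and |H| = 2.
The blocks S3, S5 are pairwise disjoint, so any hitting set needs a separate item for each — at least 2. Hence 2 is optimal.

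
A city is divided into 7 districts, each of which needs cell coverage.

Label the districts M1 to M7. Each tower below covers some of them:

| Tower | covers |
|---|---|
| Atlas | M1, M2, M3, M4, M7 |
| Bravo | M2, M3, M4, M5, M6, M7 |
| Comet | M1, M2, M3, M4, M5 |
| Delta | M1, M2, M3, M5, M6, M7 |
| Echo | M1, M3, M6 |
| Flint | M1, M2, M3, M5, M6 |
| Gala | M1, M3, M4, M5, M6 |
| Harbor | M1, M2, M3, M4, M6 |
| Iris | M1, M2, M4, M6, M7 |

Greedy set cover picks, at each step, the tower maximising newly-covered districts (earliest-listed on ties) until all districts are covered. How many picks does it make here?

2

Greedy: pick Bravo (covers 6 new) → pick Atlas (covers 1 new). Total picks: 2.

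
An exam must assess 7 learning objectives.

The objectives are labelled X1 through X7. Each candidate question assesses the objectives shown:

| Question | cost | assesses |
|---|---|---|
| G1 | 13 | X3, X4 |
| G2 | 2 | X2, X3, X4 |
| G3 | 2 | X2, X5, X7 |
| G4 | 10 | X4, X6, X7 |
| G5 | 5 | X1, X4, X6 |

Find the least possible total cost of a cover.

9

G2, G3, G5 together cover every objective (G2 ∪ G3 ∪ G5 = {X1, X2, X3, X4, X5, X6, X7}); total cost 2 + 2 + 5 = 9.
No covering selection has total cost below 9.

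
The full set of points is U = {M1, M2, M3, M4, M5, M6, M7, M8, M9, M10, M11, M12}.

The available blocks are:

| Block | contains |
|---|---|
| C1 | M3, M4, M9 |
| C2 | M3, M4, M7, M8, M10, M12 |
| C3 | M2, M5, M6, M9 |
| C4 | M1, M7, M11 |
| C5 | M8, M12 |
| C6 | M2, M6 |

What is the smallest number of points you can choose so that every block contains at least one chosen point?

The 4 points {M4, M6, M11, M12} hit every block.
The blocks C1, C4, C5, C6 are pairwise disjoint, so any hitting set needs a separate point for each — at least 4. Hence 4 is optimal.

4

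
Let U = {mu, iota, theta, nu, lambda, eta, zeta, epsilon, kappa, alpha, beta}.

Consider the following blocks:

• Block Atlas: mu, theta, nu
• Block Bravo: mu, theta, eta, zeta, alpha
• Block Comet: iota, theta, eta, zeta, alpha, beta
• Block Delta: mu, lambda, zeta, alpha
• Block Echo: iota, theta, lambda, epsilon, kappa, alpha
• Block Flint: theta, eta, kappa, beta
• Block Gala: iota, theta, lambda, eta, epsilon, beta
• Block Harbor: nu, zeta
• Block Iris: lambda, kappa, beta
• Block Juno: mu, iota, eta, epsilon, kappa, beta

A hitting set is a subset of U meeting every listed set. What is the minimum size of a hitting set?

The 3 elements {nu, alpha, beta} hit every block.
No choice of 2 elements meets every block, so 3 is the minimum.

3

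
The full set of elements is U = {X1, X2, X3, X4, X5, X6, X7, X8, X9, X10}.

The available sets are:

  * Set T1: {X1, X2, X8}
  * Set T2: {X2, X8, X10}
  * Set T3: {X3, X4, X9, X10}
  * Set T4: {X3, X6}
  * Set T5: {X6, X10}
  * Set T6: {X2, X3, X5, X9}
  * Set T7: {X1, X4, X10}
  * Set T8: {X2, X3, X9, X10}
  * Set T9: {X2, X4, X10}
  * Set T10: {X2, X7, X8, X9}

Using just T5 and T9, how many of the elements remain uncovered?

6

Union of T5, T9 = {X2, X4, X6, X10}.
Not covered: X1, X3, X5, X7, X8, X9 — 6 elements.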